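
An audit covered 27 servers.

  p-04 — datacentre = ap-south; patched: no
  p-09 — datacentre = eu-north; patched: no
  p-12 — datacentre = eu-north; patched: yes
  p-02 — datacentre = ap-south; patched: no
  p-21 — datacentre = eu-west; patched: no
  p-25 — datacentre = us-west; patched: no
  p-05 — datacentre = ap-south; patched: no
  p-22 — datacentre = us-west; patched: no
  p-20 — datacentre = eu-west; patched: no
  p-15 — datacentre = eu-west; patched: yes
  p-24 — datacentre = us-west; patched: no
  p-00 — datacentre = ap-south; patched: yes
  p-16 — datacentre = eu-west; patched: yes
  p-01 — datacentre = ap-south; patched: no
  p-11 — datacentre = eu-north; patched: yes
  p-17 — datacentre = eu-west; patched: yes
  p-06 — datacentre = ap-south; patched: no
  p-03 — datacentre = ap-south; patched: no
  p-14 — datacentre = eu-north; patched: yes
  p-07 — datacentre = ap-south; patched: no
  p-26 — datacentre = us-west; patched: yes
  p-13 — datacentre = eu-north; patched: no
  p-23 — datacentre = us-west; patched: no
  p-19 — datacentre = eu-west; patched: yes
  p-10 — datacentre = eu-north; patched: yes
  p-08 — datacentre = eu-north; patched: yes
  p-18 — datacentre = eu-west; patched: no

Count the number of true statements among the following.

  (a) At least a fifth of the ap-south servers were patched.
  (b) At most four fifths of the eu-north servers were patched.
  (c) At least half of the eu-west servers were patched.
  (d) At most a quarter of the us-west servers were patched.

3

(a) ap-south: |A| = 8, |A ∩ B| = 1; needs |A ∩ B| / |A| ≥ 1/5 — false.
(b) eu-north: |A| = 7, |A ∩ B| = 5; needs |A ∩ B| / |A| ≤ 4/5 — true.
(c) eu-west: |A| = 7, |A ∩ B| = 4; needs |A ∩ B| ≥ |A ∖ B| — true.
(d) us-west: |A| = 5, |A ∩ B| = 1; needs |A ∩ B| / |A| ≤ 1/4 — true.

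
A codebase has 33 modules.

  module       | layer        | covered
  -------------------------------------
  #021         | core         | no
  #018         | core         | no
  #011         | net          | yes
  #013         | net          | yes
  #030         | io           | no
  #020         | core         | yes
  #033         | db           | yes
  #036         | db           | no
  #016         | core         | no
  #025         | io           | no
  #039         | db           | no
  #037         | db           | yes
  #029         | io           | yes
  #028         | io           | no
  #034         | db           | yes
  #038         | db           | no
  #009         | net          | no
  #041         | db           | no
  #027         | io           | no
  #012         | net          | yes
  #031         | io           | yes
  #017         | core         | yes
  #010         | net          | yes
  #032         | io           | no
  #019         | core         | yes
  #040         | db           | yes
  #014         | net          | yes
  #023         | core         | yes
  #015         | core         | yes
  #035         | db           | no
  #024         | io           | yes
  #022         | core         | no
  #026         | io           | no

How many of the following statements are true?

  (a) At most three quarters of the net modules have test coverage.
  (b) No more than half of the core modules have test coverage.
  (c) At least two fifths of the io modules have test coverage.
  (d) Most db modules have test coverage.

(a) net: |A| = 6, |A ∩ B| = 5; needs |A ∩ B| / |A| ≤ 3/4 — false.
(b) core: |A| = 9, |A ∩ B| = 5; needs |A ∩ B| ≤ |A ∖ B| — false.
(c) io: |A| = 9, |A ∩ B| = 3; needs |A ∩ B| / |A| ≥ 2/5 — false.
(d) db: |A| = 9, |A ∩ B| = 4; needs |A ∩ B| > |A ∖ B| — false.

0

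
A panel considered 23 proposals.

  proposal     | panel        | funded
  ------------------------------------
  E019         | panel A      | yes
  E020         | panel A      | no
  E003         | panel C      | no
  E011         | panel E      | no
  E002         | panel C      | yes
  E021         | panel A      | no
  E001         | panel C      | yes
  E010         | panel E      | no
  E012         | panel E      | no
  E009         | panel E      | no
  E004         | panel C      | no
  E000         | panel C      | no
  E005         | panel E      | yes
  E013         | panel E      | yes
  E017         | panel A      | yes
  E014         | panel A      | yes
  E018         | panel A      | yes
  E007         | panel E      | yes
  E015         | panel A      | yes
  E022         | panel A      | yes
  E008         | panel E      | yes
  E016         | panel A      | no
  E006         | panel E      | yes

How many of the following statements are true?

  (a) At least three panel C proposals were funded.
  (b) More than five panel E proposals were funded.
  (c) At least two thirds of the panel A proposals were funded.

1

(a) panel C: |A| = 5, |A ∩ B| = 2; needs |A ∩ B| ≥ 3 — false.
(b) panel E: |A| = 9, |A ∩ B| = 5; needs |A ∩ B| > 5 — false.
(c) panel A: |A| = 9, |A ∩ B| = 6; needs |A ∩ B| / |A| ≥ 2/3 — true.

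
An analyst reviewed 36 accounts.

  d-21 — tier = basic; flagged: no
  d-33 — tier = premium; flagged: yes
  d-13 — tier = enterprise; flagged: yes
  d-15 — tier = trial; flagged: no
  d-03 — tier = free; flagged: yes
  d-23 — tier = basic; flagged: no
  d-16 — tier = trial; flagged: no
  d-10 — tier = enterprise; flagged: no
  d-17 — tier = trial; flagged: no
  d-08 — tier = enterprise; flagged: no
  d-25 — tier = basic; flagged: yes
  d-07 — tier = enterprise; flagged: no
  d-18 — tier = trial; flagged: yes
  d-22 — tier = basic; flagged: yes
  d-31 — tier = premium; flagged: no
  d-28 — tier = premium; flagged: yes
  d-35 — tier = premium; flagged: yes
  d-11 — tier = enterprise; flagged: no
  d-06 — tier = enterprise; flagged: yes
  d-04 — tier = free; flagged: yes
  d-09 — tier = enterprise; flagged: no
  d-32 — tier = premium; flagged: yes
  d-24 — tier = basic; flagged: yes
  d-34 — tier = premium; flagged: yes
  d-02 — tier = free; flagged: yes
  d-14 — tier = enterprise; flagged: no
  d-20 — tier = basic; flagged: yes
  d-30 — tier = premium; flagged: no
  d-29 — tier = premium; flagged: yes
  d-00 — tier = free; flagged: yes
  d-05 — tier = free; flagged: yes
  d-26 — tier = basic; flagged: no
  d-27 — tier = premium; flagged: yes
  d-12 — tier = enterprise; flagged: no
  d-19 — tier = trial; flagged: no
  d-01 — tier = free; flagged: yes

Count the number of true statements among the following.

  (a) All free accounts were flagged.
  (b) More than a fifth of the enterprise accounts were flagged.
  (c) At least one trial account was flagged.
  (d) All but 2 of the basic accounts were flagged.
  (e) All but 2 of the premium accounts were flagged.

(a) free: |A| = 6, |A ∩ B| = 6; needs A ⊆ B, i.e. every element of A is in B (|A ∖ B| = 0) — true.
(b) enterprise: |A| = 9, |A ∩ B| = 2; needs |A ∩ B| / |A| > 1/5 — true.
(c) trial: |A| = 5, |A ∩ B| = 1; needs A ∩ B ≠ ∅ (|A ∩ B| ≥ 1) — true.
(d) basic: |A| = 7, |A ∩ B| = 4; needs |A ∖ B| = 2 — false.
(e) premium: |A| = 9, |A ∩ B| = 7; needs |A ∖ B| = 2 — true.

4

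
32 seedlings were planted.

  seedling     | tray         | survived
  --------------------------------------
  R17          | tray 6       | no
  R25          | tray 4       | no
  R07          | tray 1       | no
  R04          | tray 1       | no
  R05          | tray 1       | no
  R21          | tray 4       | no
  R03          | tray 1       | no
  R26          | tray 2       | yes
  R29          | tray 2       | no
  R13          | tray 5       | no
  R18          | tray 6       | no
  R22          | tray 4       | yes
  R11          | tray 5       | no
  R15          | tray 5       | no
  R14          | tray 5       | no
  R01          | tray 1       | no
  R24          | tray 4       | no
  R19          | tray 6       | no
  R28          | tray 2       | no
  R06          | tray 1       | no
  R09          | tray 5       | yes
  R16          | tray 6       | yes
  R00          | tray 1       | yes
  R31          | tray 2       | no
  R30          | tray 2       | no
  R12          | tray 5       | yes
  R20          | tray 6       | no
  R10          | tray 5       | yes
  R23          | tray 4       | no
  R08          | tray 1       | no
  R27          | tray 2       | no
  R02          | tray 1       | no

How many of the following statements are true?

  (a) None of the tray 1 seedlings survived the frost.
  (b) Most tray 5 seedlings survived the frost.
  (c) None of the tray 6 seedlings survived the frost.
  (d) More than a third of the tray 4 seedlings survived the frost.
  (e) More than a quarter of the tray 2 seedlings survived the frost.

0

(a) tray 1: |A| = 9, |A ∩ B| = 1; needs A ∩ B = ∅ (|A ∩ B| = 0) — false.
(b) tray 5: |A| = 7, |A ∩ B| = 3; needs |A ∩ B| > |A ∖ B| — false.
(c) tray 6: |A| = 5, |A ∩ B| = 1; needs A ∩ B = ∅ (|A ∩ B| = 0) — false.
(d) tray 4: |A| = 5, |A ∩ B| = 1; needs |A ∩ B| / |A| > 1/3 — false.
(e) tray 2: |A| = 6, |A ∩ B| = 1; needs |A ∩ B| / |A| > 1/4 — false.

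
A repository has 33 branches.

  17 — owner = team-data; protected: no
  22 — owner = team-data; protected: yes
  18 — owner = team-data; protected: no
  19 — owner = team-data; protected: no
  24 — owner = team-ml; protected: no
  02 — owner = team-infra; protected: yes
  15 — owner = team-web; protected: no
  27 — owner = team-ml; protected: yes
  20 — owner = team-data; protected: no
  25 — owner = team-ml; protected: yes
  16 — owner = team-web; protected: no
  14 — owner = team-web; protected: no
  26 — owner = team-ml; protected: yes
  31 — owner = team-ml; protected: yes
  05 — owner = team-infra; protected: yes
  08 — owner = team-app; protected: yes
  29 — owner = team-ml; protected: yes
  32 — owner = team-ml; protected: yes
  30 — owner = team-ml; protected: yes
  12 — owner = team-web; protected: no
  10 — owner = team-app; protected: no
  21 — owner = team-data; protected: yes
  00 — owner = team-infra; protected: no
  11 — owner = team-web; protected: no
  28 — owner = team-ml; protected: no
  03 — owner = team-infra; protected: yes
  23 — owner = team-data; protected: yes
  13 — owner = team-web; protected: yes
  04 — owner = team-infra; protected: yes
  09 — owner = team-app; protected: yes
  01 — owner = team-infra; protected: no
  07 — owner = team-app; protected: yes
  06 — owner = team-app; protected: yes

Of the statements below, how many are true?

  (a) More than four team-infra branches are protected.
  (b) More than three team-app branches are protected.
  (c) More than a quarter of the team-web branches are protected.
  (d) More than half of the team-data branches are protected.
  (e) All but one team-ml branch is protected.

(a) team-infra: |A| = 6, |A ∩ B| = 4; needs |A ∩ B| > 4 — false.
(b) team-app: |A| = 5, |A ∩ B| = 4; needs |A ∩ B| > 3 — true.
(c) team-web: |A| = 6, |A ∩ B| = 1; needs |A ∩ B| / |A| > 1/4 — false.
(d) team-data: |A| = 7, |A ∩ B| = 3; needs |A ∩ B| > |A ∖ B| — false.
(e) team-ml: |A| = 9, |A ∩ B| = 7; needs |A ∖ B| = 1 — false.

1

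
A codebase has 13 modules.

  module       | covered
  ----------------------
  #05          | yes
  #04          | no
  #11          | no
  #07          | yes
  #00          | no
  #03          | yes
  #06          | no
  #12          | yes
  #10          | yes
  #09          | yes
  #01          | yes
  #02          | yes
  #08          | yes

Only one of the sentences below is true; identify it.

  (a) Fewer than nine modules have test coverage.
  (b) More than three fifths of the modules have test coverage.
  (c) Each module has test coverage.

(b)

|A| = 13, |A ∩ B| = 9, |A ∖ B| = 4.
(a) requires |A ∩ B| < 9: false.
(b) requires |A ∩ B| / |A| > 3/5: true.
(c) requires A ⊆ B, i.e. every element of A is in B (|A ∖ B| = 0): false.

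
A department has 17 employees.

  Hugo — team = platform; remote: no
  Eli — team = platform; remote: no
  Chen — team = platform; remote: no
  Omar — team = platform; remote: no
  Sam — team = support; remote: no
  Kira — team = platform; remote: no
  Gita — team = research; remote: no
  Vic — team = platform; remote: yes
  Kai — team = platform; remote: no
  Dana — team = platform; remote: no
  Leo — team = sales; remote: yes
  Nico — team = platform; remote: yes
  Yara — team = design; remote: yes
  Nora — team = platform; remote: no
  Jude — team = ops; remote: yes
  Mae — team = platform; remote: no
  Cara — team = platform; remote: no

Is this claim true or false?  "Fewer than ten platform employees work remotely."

True

'Fewer than ten platform employees work remotely' holds iff |A ∩ B| < 10.
A (the restrictor) = {Hugo, Eli, Chen, Omar, Kira, Vic, Kai, Dana, Nico, Nora, Mae, Cara}, |A| = 12.
A ∩ B = {Vic, Nico}, so |A ∩ B| = 2.
|A ∩ B| = 2, so the statement is true.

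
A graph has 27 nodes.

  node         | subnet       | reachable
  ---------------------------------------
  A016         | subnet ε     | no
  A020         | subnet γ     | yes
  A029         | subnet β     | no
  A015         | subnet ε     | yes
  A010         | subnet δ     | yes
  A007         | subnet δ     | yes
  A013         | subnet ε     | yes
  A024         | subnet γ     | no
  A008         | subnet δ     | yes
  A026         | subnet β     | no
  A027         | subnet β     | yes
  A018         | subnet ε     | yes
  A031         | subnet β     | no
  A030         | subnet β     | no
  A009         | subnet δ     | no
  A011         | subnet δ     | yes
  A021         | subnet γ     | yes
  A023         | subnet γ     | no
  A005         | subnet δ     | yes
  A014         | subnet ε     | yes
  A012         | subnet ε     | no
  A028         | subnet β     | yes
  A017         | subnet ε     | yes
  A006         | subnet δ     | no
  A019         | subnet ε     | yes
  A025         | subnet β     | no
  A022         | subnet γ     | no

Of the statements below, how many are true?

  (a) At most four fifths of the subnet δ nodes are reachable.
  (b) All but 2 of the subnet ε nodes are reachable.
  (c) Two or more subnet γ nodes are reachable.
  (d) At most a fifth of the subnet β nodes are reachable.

(a) subnet δ: |A| = 7, |A ∩ B| = 5; needs |A ∩ B| / |A| ≤ 4/5 — true.
(b) subnet ε: |A| = 8, |A ∩ B| = 6; needs |A ∖ B| = 2 — true.
(c) subnet γ: |A| = 5, |A ∩ B| = 2; needs |A ∩ B| ≥ 2 — true.
(d) subnet β: |A| = 7, |A ∩ B| = 2; needs |A ∩ B| / |A| ≤ 1/5 — false.

3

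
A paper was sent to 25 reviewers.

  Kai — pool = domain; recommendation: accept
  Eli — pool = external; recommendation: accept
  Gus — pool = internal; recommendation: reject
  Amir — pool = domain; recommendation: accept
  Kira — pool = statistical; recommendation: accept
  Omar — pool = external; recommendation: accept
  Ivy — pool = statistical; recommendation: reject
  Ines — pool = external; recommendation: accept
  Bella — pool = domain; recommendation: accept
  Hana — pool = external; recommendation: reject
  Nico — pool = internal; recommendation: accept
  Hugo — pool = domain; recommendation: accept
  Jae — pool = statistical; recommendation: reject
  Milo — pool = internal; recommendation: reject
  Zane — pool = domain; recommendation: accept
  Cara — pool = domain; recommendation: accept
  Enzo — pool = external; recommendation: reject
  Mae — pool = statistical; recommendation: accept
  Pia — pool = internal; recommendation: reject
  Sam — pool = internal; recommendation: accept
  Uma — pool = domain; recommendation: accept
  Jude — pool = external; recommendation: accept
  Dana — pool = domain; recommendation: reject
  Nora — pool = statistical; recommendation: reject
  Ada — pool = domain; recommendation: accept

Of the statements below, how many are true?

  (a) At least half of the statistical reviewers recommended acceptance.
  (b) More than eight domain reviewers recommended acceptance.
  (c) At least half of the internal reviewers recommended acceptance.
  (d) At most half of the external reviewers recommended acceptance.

(a) statistical: |A| = 5, |A ∩ B| = 2; needs |A ∩ B| ≥ |A ∖ B| — false.
(b) domain: |A| = 9, |A ∩ B| = 8; needs |A ∩ B| > 8 — false.
(c) internal: |A| = 5, |A ∩ B| = 2; needs |A ∩ B| ≥ |A ∖ B| — false.
(d) external: |A| = 6, |A ∩ B| = 4; needs |A ∩ B| ≤ |A ∖ B| — false.

0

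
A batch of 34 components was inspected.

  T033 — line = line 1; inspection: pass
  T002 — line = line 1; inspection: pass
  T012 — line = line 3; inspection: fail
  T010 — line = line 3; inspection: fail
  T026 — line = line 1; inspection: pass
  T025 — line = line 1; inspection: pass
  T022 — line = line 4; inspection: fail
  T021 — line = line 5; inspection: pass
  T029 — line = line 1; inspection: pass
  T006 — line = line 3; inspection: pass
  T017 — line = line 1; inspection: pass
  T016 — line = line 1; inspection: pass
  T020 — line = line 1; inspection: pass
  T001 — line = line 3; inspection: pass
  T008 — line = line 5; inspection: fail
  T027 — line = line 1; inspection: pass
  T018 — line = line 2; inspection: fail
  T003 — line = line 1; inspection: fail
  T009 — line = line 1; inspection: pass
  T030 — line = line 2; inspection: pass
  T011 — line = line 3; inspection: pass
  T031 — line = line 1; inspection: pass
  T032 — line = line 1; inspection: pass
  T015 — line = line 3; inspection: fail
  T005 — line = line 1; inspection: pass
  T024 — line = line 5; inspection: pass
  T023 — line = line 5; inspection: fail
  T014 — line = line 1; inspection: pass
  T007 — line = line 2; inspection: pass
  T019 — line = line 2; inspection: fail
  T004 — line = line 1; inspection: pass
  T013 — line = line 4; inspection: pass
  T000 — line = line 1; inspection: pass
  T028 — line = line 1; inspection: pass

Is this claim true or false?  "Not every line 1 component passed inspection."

True

'Not every line 1 component passed inspection' holds iff A ⊄ B (|A ∖ B| ≥ 1).
|A| = 18, |A ∩ B| = 17, |A ∖ B| = 1.
So the statement is true.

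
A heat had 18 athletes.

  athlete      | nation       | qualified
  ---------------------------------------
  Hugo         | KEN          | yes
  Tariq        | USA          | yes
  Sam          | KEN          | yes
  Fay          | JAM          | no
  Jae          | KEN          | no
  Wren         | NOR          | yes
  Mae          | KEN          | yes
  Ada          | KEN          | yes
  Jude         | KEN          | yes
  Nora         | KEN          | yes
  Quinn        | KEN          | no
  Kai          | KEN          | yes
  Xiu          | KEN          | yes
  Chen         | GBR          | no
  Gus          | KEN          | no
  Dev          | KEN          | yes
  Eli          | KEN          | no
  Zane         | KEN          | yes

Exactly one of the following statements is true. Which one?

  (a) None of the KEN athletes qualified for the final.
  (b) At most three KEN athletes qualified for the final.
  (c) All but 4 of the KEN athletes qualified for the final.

|A| = 14, |A ∩ B| = 10, |A ∖ B| = 4.
(a) requires A ∩ B = ∅ (|A ∩ B| = 0): false.
(b) requires |A ∩ B| ≤ 3: false.
(c) requires |A ∖ B| = 4: true.

(c)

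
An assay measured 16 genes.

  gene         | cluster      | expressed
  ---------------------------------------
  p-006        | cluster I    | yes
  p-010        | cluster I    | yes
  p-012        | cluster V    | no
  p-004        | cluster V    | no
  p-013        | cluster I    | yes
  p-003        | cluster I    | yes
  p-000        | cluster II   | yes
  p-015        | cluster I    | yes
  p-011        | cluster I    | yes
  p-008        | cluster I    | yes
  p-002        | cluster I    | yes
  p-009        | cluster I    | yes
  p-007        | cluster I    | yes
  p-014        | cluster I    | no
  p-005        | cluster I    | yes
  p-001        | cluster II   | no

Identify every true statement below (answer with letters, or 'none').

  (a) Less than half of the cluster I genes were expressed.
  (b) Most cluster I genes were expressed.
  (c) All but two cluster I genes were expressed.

(b)

|A| = 12, |A ∩ B| = 11, |A ∖ B| = 1.
(a) |A ∩ B| < |A ∖ B|: fails.
(b) |A ∩ B| > |A ∖ B|: holds.
(c) |A ∖ B| = 2: fails.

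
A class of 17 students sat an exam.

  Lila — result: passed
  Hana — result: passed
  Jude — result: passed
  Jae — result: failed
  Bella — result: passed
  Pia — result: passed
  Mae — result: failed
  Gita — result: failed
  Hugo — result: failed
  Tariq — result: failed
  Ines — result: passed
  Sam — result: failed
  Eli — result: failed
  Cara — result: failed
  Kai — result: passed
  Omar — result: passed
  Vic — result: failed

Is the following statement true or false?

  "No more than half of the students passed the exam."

True

The determiner here denotes the relation: |A ∩ B| ≤ |A ∖ B|.
|A| = 17, |A ∩ B| = 8, |A ∖ B| = 9.
8 < 9, so the statement is true.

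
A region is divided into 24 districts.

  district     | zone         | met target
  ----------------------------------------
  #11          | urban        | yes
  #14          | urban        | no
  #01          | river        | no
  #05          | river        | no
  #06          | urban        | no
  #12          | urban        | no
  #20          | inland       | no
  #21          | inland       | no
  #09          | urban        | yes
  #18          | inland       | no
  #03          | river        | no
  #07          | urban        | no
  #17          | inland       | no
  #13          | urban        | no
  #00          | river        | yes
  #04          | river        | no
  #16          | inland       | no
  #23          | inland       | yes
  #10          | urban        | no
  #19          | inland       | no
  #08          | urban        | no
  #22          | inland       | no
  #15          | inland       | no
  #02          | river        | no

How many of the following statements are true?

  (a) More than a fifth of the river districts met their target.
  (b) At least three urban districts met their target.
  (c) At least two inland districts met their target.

(a) river: |A| = 6, |A ∩ B| = 1; needs |A ∩ B| / |A| > 1/5 — false.
(b) urban: |A| = 9, |A ∩ B| = 2; needs |A ∩ B| ≥ 3 — false.
(c) inland: |A| = 9, |A ∩ B| = 1; needs |A ∩ B| ≥ 2 — false.

0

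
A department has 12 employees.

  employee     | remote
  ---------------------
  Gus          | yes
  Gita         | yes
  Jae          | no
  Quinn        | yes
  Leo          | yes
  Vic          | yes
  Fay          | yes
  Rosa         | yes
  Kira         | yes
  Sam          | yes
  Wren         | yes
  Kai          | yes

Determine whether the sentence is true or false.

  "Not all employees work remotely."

The determiner here denotes the relation: A ⊄ B (|A ∖ B| ≥ 1).
A (the restrictor) = {Gus, Gita, Jae, Quinn, Leo, Vic, Fay, Rosa, Kira, Sam, Wren, Kai}, |A| = 12.
A ∖ B = {Jae}, so |A ∖ B| = 1.
So the statement is true.

True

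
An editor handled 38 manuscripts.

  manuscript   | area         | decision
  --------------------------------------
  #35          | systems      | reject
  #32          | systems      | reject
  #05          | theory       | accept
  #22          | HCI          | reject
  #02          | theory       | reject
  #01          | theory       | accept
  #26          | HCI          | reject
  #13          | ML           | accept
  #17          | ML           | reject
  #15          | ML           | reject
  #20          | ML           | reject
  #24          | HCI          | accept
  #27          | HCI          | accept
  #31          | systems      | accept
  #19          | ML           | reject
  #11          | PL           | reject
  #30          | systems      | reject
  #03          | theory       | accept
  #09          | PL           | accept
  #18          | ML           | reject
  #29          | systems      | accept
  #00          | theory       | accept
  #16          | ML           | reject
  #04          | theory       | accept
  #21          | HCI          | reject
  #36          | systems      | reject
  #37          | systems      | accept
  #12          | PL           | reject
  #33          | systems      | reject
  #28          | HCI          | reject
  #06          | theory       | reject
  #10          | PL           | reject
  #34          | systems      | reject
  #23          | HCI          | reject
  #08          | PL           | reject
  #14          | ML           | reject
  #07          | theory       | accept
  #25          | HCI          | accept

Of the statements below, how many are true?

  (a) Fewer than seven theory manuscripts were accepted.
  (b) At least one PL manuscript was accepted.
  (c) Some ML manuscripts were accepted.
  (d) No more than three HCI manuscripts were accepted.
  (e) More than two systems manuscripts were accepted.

5

(a) theory: |A| = 8, |A ∩ B| = 6; needs |A ∩ B| < 7 — true.
(b) PL: |A| = 5, |A ∩ B| = 1; needs A ∩ B ≠ ∅ (|A ∩ B| ≥ 1) — true.
(c) ML: |A| = 8, |A ∩ B| = 1; needs A ∩ B ≠ ∅ (|A ∩ B| ≥ 1) — true.
(d) HCI: |A| = 8, |A ∩ B| = 3; needs |A ∩ B| ≤ 3 — true.
(e) systems: |A| = 9, |A ∩ B| = 3; needs |A ∩ B| > 2 — true.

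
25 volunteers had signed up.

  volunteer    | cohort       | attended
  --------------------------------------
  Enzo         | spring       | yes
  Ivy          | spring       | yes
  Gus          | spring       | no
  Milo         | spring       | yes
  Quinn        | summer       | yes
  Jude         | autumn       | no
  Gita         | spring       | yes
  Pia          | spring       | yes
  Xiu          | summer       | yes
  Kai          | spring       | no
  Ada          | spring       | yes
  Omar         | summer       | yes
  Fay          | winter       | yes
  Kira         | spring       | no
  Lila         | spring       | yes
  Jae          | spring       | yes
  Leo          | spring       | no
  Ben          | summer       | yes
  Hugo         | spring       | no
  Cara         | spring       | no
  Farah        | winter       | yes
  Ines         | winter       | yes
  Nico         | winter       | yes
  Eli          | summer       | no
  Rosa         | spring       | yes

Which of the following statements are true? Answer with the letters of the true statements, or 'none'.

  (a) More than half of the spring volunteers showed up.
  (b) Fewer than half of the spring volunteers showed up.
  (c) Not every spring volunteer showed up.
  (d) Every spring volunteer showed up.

|A| = 15, |A ∩ B| = 9, |A ∖ B| = 6.
(a) |A ∩ B| > |A ∖ B|: holds.
(b) |A ∩ B| < |A ∖ B|: fails.
(c) A ⊄ B (|A ∖ B| ≥ 1): holds.
(d) A ⊆ B, i.e. every element of A is in B (|A ∖ B| = 0): fails.

(a), (c)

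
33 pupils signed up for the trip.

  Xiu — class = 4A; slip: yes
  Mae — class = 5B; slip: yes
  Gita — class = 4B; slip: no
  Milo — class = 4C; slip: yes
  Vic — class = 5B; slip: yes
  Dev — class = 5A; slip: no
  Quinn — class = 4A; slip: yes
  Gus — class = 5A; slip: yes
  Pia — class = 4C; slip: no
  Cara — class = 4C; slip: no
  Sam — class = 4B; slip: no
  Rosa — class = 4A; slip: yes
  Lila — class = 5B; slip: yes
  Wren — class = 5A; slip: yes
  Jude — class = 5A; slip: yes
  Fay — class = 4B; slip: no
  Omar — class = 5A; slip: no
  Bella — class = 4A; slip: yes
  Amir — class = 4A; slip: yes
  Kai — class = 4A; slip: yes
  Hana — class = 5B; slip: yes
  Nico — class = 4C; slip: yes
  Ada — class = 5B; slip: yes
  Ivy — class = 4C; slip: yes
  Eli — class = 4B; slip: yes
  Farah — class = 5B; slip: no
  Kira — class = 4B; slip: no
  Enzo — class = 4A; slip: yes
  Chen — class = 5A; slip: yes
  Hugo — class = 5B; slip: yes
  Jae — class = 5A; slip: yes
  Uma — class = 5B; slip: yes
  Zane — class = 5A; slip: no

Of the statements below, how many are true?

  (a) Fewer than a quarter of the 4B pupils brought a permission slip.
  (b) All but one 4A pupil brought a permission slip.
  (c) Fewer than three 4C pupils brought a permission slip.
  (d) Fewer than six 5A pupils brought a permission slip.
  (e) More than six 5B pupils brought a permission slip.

(a) 4B: |A| = 5, |A ∩ B| = 1; needs |A ∩ B| / |A| < 1/4 — true.
(b) 4A: |A| = 7, |A ∩ B| = 7; needs |A ∖ B| = 1 — false.
(c) 4C: |A| = 5, |A ∩ B| = 3; needs |A ∩ B| < 3 — false.
(d) 5A: |A| = 8, |A ∩ B| = 5; needs |A ∩ B| < 6 — true.
(e) 5B: |A| = 8, |A ∩ B| = 7; needs |A ∩ B| > 6 — true.

3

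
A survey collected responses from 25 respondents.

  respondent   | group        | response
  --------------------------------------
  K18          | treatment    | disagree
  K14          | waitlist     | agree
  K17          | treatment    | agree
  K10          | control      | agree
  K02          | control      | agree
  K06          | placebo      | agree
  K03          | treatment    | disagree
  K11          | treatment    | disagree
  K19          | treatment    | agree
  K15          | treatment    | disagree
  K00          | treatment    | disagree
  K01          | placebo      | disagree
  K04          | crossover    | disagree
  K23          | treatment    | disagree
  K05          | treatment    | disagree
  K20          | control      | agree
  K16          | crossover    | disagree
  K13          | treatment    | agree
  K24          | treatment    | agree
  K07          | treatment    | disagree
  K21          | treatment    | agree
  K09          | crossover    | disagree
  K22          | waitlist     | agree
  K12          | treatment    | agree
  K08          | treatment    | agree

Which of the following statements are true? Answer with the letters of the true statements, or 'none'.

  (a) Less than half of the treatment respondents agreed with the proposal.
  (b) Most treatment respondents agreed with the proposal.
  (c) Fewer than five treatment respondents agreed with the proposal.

(a)

|A| = 15, |A ∩ B| = 7, |A ∖ B| = 8.
(a) |A ∩ B| < |A ∖ B|: holds.
(b) |A ∩ B| > |A ∖ B|: fails.
(c) |A ∩ B| < 5: fails.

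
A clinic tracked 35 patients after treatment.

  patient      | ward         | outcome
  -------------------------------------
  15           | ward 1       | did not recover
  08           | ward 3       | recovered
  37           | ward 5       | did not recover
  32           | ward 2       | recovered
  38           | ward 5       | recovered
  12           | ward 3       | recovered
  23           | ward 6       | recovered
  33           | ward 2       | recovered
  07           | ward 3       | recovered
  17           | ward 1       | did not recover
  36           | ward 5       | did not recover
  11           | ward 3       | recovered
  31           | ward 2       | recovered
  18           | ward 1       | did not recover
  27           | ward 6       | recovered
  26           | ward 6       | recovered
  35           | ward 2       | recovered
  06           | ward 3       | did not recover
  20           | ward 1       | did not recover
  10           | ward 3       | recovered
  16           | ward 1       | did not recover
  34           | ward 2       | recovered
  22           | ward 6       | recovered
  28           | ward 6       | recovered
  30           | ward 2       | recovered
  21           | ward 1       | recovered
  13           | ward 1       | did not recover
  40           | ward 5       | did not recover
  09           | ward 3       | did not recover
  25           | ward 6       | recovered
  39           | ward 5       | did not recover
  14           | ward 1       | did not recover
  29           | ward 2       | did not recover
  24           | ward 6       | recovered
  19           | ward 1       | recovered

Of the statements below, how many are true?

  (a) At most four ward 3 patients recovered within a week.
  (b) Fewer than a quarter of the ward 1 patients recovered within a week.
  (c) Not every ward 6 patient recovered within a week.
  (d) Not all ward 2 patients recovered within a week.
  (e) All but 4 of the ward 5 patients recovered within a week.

(a) ward 3: |A| = 7, |A ∩ B| = 5; needs |A ∩ B| ≤ 4 — false.
(b) ward 1: |A| = 9, |A ∩ B| = 2; needs |A ∩ B| / |A| < 1/4 — true.
(c) ward 6: |A| = 7, |A ∩ B| = 7; needs A ⊄ B (|A ∖ B| ≥ 1) — false.
(d) ward 2: |A| = 7, |A ∩ B| = 6; needs A ⊄ B (|A ∖ B| ≥ 1) — true.
(e) ward 5: |A| = 5, |A ∩ B| = 1; needs |A ∖ B| = 4 — true.

3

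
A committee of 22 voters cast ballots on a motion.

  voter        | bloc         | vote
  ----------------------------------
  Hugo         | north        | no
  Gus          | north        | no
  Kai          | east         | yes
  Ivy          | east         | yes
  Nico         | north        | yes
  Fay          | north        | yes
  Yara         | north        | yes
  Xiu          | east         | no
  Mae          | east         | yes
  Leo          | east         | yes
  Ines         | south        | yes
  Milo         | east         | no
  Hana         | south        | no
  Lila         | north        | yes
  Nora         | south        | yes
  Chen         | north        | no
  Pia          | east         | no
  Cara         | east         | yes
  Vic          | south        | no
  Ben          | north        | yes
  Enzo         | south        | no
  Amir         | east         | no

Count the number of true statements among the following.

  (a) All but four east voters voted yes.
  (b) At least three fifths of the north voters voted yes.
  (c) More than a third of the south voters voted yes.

(a) east: |A| = 9, |A ∩ B| = 5; needs |A ∖ B| = 4 — true.
(b) north: |A| = 8, |A ∩ B| = 5; needs |A ∩ B| / |A| ≥ 3/5 — true.
(c) south: |A| = 5, |A ∩ B| = 2; needs |A ∩ B| / |A| > 1/3 — true.

3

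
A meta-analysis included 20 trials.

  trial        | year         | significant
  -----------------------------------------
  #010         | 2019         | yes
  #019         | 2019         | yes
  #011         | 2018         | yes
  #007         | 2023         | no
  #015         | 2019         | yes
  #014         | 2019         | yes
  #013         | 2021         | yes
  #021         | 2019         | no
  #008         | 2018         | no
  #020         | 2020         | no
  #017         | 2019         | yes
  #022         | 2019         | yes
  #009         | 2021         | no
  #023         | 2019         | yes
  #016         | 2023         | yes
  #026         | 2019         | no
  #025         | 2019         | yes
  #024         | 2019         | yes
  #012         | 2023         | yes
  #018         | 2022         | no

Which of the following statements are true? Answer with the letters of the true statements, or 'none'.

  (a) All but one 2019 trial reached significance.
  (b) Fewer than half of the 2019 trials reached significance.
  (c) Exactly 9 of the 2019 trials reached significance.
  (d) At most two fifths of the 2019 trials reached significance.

|A| = 11, |A ∩ B| = 9, |A ∖ B| = 2.
(a) |A ∖ B| = 1: fails.
(b) |A ∩ B| < |A ∖ B|: fails.
(c) |A ∩ B| = 9: holds.
(d) |A ∩ B| / |A| ≤ 2/5: fails.

(c)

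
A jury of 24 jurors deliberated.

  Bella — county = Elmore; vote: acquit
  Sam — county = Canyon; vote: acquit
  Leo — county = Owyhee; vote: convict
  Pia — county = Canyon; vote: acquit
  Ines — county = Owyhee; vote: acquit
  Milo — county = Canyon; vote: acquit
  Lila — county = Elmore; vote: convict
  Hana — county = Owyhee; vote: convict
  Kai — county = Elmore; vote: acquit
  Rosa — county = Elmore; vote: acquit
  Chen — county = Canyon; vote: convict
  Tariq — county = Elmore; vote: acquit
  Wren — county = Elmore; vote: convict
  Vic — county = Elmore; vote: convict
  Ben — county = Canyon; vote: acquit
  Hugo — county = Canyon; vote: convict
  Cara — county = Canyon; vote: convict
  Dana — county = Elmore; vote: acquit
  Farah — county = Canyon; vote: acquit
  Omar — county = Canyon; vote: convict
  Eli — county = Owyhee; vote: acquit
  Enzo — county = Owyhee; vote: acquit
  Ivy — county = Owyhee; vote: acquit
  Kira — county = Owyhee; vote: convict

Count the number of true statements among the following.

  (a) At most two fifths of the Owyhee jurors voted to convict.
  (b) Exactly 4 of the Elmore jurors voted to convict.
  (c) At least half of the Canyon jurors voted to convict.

(a) Owyhee: |A| = 7, |A ∩ B| = 3; needs |A ∩ B| / |A| ≤ 2/5 — false.
(b) Elmore: |A| = 8, |A ∩ B| = 3; needs |A ∩ B| = 4 — false.
(c) Canyon: |A| = 9, |A ∩ B| = 4; needs |A ∩ B| ≥ |A ∖ B| — false.

0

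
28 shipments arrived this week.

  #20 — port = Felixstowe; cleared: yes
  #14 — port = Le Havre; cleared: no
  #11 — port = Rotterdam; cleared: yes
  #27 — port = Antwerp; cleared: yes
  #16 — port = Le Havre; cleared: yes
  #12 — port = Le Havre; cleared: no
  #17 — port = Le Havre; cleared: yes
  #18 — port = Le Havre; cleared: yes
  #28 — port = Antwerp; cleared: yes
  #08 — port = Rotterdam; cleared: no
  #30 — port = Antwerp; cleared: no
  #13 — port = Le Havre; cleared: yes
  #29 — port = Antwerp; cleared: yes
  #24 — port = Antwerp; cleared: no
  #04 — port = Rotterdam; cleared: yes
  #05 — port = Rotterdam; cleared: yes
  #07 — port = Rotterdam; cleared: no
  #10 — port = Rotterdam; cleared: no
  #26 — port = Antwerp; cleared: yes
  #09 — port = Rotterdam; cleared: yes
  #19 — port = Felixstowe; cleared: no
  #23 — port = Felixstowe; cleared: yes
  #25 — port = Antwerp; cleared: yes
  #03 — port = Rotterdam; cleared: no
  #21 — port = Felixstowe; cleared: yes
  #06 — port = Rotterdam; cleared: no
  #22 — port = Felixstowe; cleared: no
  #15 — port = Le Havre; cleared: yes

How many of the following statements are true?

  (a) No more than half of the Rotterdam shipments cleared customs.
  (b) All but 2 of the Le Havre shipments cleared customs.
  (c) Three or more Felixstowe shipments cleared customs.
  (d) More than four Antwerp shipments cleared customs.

(a) Rotterdam: |A| = 9, |A ∩ B| = 4; needs |A ∩ B| ≤ |A ∖ B| — true.
(b) Le Havre: |A| = 7, |A ∩ B| = 5; needs |A ∖ B| = 2 — true.
(c) Felixstowe: |A| = 5, |A ∩ B| = 3; needs |A ∩ B| ≥ 3 — true.
(d) Antwerp: |A| = 7, |A ∩ B| = 5; needs |A ∩ B| > 4 — true.

4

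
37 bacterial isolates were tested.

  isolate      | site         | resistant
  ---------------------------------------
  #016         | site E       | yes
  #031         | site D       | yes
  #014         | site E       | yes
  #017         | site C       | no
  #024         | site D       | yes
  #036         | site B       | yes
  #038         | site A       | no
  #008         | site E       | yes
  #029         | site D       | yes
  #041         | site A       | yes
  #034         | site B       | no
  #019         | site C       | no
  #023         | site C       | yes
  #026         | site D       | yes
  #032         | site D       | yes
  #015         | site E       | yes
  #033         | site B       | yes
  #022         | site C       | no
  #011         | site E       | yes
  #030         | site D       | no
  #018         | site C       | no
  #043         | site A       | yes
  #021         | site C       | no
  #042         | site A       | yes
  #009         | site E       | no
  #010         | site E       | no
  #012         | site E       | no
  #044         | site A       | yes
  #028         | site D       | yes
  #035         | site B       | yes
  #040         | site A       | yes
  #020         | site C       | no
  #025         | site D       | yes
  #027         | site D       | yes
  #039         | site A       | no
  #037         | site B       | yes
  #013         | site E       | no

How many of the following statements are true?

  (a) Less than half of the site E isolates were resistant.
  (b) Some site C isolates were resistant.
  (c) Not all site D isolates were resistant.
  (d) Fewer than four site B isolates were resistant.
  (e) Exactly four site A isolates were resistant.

2

(a) site E: |A| = 9, |A ∩ B| = 5; needs |A ∩ B| < |A ∖ B| — false.
(b) site C: |A| = 7, |A ∩ B| = 1; needs A ∩ B ≠ ∅ (|A ∩ B| ≥ 1) — true.
(c) site D: |A| = 9, |A ∩ B| = 8; needs A ⊄ B (|A ∖ B| ≥ 1) — true.
(d) site B: |A| = 5, |A ∩ B| = 4; needs |A ∩ B| < 4 — false.
(e) site A: |A| = 7, |A ∩ B| = 5; needs |A ∩ B| = 4 — false.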